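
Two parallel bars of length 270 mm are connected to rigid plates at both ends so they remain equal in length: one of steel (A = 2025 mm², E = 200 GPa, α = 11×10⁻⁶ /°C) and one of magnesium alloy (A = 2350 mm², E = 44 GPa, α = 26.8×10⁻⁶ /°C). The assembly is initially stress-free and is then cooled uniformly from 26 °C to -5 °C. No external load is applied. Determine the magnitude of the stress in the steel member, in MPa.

Equilibrium of a rigid end plate with no external load gives equal and opposite internal forces ±P in the two members. Since α_{magnesium alloy} > α_{steel}, cooling drives the magnesium alloy into tension and the steel into compression.
Equating the net (thermal + elastic) strains gives |α₁ − α₂|·ΔT = P·[1/(A₁E₁) + 1/(A₂E₂)].
|α₁ − α₂|·ΔT = 15.8×10⁻⁶ × 31 = 0.0004898.
1/(A₁E₁) + 1/(A₂E₂) = 1/(2025×200×10³) + 1/(2350×44×10³) = 1.214×10⁻⁸ N⁻¹.
P = 0.0004898 / 1.214×10⁻⁸ = 40340 N = 40.34 kN.
σ_{steel} = P/A₁ = 40340/2025 = 19.92 MPa, compressive.

σ ≈ 19.9 MPa (compressive)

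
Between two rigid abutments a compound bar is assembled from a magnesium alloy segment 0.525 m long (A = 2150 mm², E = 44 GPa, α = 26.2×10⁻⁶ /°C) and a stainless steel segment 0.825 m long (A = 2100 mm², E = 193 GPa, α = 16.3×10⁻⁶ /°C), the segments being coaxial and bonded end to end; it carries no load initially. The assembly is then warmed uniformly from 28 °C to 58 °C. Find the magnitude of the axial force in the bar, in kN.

P ≈ 108 kN (compressive)

If the supports were absent, the total length change would be Σ αᵢΔT Lᵢ = 26.2×10⁻⁶×30×525 + 16.3×10⁻⁶×30×825 = 0.8161 mm.
The walls prevent any net length change, so an axial force P (same in every segment) develops. Compatibility: P · Σ Lᵢ/(AᵢEᵢ) = δ_free.
Σ Lᵢ/(AᵢEᵢ) = 525/(2150×44×10³) + 825/(2100×193×10³) = 7.585×10⁻⁶ mm/N.
P = 0.8161 / 7.585×10⁻⁶ = 107600 N = 107.6 kN, compressive.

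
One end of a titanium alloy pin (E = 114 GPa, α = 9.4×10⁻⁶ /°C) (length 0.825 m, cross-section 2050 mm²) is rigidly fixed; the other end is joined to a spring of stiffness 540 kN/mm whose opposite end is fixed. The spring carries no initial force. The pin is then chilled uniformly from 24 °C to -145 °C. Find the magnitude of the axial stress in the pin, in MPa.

Free thermal contraction: δ_free = αΔT L = 9.4×10⁻⁶ × 169 × 825 = 1.311 mm.
Let P be the tensile force in the spring. The pin extends elastically by PL/(AE) and the spring stretches by P/k; together these equal δ_free.
P [ L/(AE) + 1/k ] = δ_free → P [ 825/(2050×114×10³) + 1/(540×10³) ] = 1.311.
P = 1.311 / 5.382×10⁻⁶ = 243500 N.
σ = P/A = 243500/2050 = 118.8 MPa.

σ ≈ 119 MPa (tensile)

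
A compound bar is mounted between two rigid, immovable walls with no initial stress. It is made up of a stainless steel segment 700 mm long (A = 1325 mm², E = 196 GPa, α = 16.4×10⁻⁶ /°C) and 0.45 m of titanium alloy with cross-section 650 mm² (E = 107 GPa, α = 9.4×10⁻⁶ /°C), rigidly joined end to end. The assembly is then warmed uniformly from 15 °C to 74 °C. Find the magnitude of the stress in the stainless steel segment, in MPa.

σ ≈ 76.3 MPa (compressive)

Free thermal expansion of the whole bar: Σ αᵢΔT Lᵢ = 16.4×10⁻⁶×59×700 + 9.4×10⁻⁶×59×450 = 0.9269 mm.
The rigid supports impose zero overall length change; the single axial force P common to all segments must satisfy P Σ Lᵢ/(AᵢEᵢ) = δ_free.
The series flexibility is Σ Lᵢ/(AᵢEᵢ) = 700/(1325×196×10³) + 450/(650×107×10³) = 9.166×10⁻⁶ mm/N.
Hence P = δ_free / Σ(L/AE) = 0.9269/9.166×10⁻⁶ = 101.1 kN (compressive).
σ_{stainless steel} = P / A = 101100 / 1325 = 76.32 MPa.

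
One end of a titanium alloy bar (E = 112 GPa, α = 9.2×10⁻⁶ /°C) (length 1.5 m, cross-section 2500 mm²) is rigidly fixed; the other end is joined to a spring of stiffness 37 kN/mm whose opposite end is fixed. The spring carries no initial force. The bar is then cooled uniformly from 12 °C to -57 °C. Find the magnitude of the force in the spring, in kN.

The unrestrained thermal change is αΔT L = 9.2×10⁻⁶ × 69 × 1500 = 0.9522 mm.
Let P be the tensile force in the spring. The bar extends elastically by PL/(AE) and the spring stretches by P/k; together these equal δ_free.
So P = δ_free / [L/(AE) + 1/k] = 0.9522 / [ 1500/(2500×112×10³) + 1/(37×10³) ].
P = 0.9522 / 3.238×10⁻⁵ = 29400 N.

P ≈ 29.4 kN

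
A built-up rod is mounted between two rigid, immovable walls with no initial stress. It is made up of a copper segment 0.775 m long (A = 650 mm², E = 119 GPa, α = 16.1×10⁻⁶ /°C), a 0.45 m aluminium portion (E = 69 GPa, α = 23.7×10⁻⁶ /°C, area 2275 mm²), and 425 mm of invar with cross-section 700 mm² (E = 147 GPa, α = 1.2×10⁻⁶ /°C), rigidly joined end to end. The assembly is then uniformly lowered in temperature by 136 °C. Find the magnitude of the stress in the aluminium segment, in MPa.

If the supports were absent, the total length change would be Σ αᵢΔT Lᵢ = 16.1×10⁻⁶×136×775 + 23.7×10⁻⁶×136×450 + 1.2×10⁻⁶×136×425 = 3.217 mm.
Since the ends are fixed, an axial force P builds up, equal in every segment, with P · Σ Lᵢ/(AᵢEᵢ) = δ_free.
Σ Lᵢ/(AᵢEᵢ) = 775/(650×119×10³) + 450/(2275×69×10³) + 425/(700×147×10³) = 1.702×10⁻⁵ mm/N.
Hence P = δ_free / Σ(L/AE) = 3.217/1.702×10⁻⁵ = 189 kN (tensile).
σ_{aluminium} = P / A = 189000 / 2275 = 83.09 MPa.

σ ≈ 83.1 MPa (tensile)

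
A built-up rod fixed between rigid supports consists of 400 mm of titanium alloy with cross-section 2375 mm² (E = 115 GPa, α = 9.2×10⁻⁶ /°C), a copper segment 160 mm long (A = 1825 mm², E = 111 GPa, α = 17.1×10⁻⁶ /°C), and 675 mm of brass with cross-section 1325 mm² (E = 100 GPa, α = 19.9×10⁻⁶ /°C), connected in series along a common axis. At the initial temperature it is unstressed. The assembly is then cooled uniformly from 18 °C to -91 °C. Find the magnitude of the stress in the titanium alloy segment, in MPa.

With the walls removed the bar would change length by δ_free = Σ αᵢΔT Lᵢ = 9.2×10⁻⁶×109×400 + 17.1×10⁻⁶×109×160 + 19.9×10⁻⁶×109×675 = 2.163 mm.
The rigid supports impose zero overall length change; the single axial force P common to all segments must satisfy P Σ Lᵢ/(AᵢEᵢ) = δ_free.
The series flexibility is Σ Lᵢ/(AᵢEᵢ) = 400/(2375×115×10³) + 160/(1825×111×10³) + 675/(1325×100×10³) = 7.349×10⁻⁶ mm/N.
Hence P = δ_free / Σ(L/AE) = 2.163/7.349×10⁻⁶ = 294.4 kN (tensile).
σ_{titanium alloy} = P / A = 294400 / 2375 = 124 MPa.

σ ≈ 124 MPa (tensile)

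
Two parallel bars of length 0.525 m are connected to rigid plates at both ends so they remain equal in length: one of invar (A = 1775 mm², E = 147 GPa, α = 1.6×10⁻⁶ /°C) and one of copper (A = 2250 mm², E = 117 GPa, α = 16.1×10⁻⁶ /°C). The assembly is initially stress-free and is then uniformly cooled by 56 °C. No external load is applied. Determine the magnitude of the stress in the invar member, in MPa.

The copper has the larger α, so on cooling it would change length more than the invar if both were free. The rigid plates force a common final length, so the copper is put into tension and the invar into compression, with equal and opposite forces P (no external load).
Equating the net (thermal + elastic) strains gives |α₁ − α₂|·ΔT = P·[1/(A₁E₁) + 1/(A₂E₂)].
|α₁ − α₂|·ΔT = 14.5×10⁻⁶ × 56 = 0.000812.
1/(A₁E₁) + 1/(A₂E₂) = 1/(1775×147×10³) + 1/(2250×117×10³) = 7.631×10⁻⁹ N⁻¹.
P = 0.000812 / 7.631×10⁻⁹ = 106400 N = 106.4 kN.
σ_{invar} = P/A₁ = 106400/1775 = 59.95 MPa, compressive.

σ ≈ 59.9 MPa (compressive)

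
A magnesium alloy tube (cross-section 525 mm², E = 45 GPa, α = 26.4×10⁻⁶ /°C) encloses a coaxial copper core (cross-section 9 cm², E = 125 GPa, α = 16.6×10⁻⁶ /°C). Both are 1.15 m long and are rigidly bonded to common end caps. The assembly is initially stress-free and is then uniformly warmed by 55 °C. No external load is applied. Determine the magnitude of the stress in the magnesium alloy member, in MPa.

Both members must finish at the same length. With the larger α, the magnesium alloy tends to over-expand; the plates restrain it, putting the magnesium alloy in compression and the copper in tension. With no external load the two internal forces are equal and opposite, magnitude P.
Compatibility of the two members (thermal + elastic change equal): (α₁ − α₂)ΔT = P·[1/(A₁E₁) + 1/(A₂E₂)].
|α₁ − α₂|·ΔT = 9.8×10⁻⁶ × 55 = 0.000539.
1/(A₁E₁) + 1/(A₂E₂) = 1/(525×45×10³) + 1/(900×125×10³) = 5.122×10⁻⁸ N⁻¹.
So P = 0.000539 / 5.122×10⁻⁸ = 10.52 kN.
σ_{magnesium alloy} = P/A₁ = 10520/525 = 20.05 MPa, compressive.

σ ≈ 20 MPa (compressive)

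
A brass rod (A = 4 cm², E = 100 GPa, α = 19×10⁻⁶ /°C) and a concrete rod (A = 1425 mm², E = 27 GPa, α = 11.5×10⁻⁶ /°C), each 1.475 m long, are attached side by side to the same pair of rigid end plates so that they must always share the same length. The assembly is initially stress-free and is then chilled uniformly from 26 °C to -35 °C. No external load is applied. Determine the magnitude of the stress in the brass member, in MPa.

Both members must finish at the same length. With the larger α, the brass tends to over-contract; the plates restrain it, putting the brass in tension and the concrete in compression. With no external load the two internal forces are equal and opposite, magnitude P.
Equating the net (thermal + elastic) strains gives |α₁ − α₂|·ΔT = P·[1/(A₁E₁) + 1/(A₂E₂)].
|α₁ − α₂|·ΔT = 7.5×10⁻⁶ × 61 = 0.0004575.
1/(A₁E₁) + 1/(A₂E₂) = 1/(400×100×10³) + 1/(1425×27×10³) = 5.099×10⁻⁸ N⁻¹.
So P = 0.0004575 / 5.099×10⁻⁸ = 8.972 kN.
σ_{brass} = P/A₁ = 8972/400 = 22.43 MPa, tensile.

σ ≈ 22.4 MPa (tensile)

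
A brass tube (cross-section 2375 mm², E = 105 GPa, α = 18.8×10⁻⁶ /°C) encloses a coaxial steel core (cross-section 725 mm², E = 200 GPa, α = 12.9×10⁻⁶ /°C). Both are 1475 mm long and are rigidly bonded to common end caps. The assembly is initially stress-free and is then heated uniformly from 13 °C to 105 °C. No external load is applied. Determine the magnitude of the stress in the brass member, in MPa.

Equilibrium of a rigid end plate with no external load gives equal and opposite internal forces ±P in the two members. Since α_{brass} > α_{steel}, heating drives the brass into compression and the steel into tension.
Setting the final lengths equal and cancelling L: (α₁ − α₂)ΔT = P/(A₁E₁) + P/(A₂E₂).
|α₁ − α₂|·ΔT = 5.9×10⁻⁶ × 92 = 0.0005428.
1/(A₁E₁) + 1/(A₂E₂) = 1/(2375×105×10³) + 1/(725×200×10³) = 1.091×10⁻⁸ N⁻¹.
So P = 0.0005428 / 1.091×10⁻⁸ = 49.77 kN.
σ_{brass} = P/A₁ = 49770/2375 = 20.96 MPa, compressive.

σ ≈ 21 MPa (compressive)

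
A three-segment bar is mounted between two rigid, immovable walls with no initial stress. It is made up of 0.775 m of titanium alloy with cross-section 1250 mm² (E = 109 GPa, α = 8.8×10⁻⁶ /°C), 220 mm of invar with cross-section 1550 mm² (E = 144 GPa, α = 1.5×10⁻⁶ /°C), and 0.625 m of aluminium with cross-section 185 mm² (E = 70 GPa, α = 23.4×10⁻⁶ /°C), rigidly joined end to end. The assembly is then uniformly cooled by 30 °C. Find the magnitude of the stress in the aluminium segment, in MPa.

Free thermal contraction of the whole bar: Σ αᵢΔT Lᵢ = 8.8×10⁻⁶×30×775 + 1.5×10⁻⁶×30×220 + 23.4×10⁻⁶×30×625 = 0.6532 mm.
Since the ends are fixed, an axial force P builds up, equal in every segment, with P · Σ Lᵢ/(AᵢEᵢ) = δ_free.
Σ Lᵢ/(AᵢEᵢ) = 775/(1250×109×10³) + 220/(1550×144×10³) + 625/(185×70×10³) = 5.494×10⁻⁵ mm/N.
Hence P = δ_free / Σ(L/AE) = 0.6532/5.494×10⁻⁵ = 11.89 kN (tensile).
σ_{aluminium} = P / A = 11890 / 185 = 64.28 MPa.

σ ≈ 64.3 MPa (tensile)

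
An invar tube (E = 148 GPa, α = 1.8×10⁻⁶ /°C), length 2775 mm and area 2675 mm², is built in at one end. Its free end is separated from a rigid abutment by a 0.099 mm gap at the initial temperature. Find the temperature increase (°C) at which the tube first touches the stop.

ΔT ≈ 19.8 °C

Contact occurs when the free expansion equals the gap: αΔT L = 0.099 mm.
ΔT = 0.099 / (1.8×10⁻⁶ × 2775) = 19.82 °C.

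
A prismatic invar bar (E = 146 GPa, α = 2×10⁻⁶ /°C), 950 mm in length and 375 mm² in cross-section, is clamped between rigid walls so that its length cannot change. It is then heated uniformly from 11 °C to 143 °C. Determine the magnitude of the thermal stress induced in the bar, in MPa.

With length fixed, the mechanical strain must cancel the thermal strain αΔT = 2×10⁻⁶ × 132 = 264×10⁻⁶.
The stress required to suppress this strain is σ = Eε = 146×10³ × 264×10⁻⁶ = 38.54 MPa, compressive since the bar is trying to expand.

σ ≈ 38.5 MPa (compressive)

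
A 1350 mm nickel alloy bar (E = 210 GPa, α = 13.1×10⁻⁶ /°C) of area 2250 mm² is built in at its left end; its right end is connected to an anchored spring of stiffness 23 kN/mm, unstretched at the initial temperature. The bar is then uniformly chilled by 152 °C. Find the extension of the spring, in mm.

δ ≈ 2.52 mm

The unrestrained thermal change is αΔT L = 13.1×10⁻⁶ × 152 × 1350 = 2.688 mm.
Let P be the tensile force in the spring. The bar extends elastically by PL/(AE) and the spring stretches by P/k; together these equal δ_free.
So P = δ_free / [L/(AE) + 1/k] = 2.688 / [ 1350/(2250×210×10³) + 1/(23×10³) ].
P = 2.688 / 4.634×10⁻⁵ = 58010 N.
Spring extension = P/k = 58010/(23×10³) = 2.522 mm.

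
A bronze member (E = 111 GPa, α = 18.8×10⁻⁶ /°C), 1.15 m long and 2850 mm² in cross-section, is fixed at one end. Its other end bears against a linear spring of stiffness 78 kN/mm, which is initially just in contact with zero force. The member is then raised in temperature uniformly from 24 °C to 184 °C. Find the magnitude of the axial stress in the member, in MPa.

The unrestrained thermal change is αΔT L = 18.8×10⁻⁶ × 160 × 1150 = 3.459 mm.
Let P be the compressive force at the spring. The member shortens elastically by PL/(AE) and the spring compresses by P/k; together these equal δ_free.
So P = δ_free / [L/(AE) + 1/k] = 3.459 / [ 1150/(2850×111×10³) + 1/(78×10³) ].
P = 3.459 / 1.646×10⁻⁵ = 210200 N.
σ = P/A = 210200/2850 = 73.76 MPa.

σ ≈ 73.8 MPa (compressive)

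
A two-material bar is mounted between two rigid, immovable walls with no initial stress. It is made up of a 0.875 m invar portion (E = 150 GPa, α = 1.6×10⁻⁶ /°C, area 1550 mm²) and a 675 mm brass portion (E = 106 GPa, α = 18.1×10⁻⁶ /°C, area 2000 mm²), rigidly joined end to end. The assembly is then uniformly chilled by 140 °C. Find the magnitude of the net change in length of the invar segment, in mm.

|ΔL| ≈ 0.837 mm

If the supports were absent, the total length change would be Σ αᵢΔT Lᵢ = 1.6×10⁻⁶×140×875 + 18.1×10⁻⁶×140×675 = 1.906 mm.
The walls prevent any net length change, so an axial force P (same in every segment) develops. Compatibility: P · Σ Lᵢ/(AᵢEᵢ) = δ_free.
The series flexibility is Σ Lᵢ/(AᵢEᵢ) = 875/(1550×150×10³) + 675/(2000×106×10³) = 6.947×10⁻⁶ mm/N.
P = 1.906 / 6.947×10⁻⁶ = 274400 N = 274.4 kN, tensile.
For the invar segment, free thermal change = 1.6×10⁻⁶×140×875 = 0.196 mm and elastic change from P = 274400×875/(1550×150×10³) = 1.033 mm; these oppose, so the net change is 0.837 mm (segment lengthens).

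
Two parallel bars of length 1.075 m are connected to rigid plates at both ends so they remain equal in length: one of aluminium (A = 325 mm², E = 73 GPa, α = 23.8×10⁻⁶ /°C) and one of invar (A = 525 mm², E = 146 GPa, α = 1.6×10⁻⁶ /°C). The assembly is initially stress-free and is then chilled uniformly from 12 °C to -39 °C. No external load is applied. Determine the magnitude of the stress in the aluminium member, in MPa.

σ ≈ 63.1 MPa (tensile)

The aluminium has the larger α, so on cooling it would change length more than the invar if both were free. The rigid plates force a common final length, so the aluminium is put into tension and the invar into compression, with equal and opposite forces P (no external load).
Compatibility of the two members (thermal + elastic change equal): (α₁ − α₂)ΔT = P·[1/(A₁E₁) + 1/(A₂E₂)].
|α₁ − α₂|·ΔT = 22.2×10⁻⁶ × 51 = 0.001132.
1/(A₁E₁) + 1/(A₂E₂) = 1/(325×73×10³) + 1/(525×146×10³) = 5.52×10⁻⁸ N⁻¹.
P = 0.001132 / 5.52×10⁻⁸ = 20510 N = 20.51 kN.
σ_{aluminium} = P/A₁ = 20510/325 = 63.12 MPa, tensile.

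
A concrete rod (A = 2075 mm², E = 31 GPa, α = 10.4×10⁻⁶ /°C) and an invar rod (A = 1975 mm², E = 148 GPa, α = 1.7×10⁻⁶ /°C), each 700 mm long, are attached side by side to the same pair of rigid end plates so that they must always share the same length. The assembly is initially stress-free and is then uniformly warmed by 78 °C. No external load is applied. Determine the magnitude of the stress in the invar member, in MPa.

σ ≈ 18.1 MPa (tensile)

Both members must finish at the same length. With the larger α, the concrete tends to over-expand; the plates restrain it, putting the concrete in compression and the invar in tension. With no external load the two internal forces are equal and opposite, magnitude P.
Compatibility of the two members (thermal + elastic change equal): (α₁ − α₂)ΔT = P·[1/(A₁E₁) + 1/(A₂E₂)].
|α₁ − α₂|·ΔT = 8.7×10⁻⁶ × 78 = 0.0006786.
1/(A₁E₁) + 1/(A₂E₂) = 1/(2075×31×10³) + 1/(1975×148×10³) = 1.897×10⁻⁸ N⁻¹.
P = 0.0006786 / 1.897×10⁻⁸ = 35780 N = 35.78 kN.
σ_{invar} = P/A₂ = 35780/1975 = 18.12 MPa, tensile.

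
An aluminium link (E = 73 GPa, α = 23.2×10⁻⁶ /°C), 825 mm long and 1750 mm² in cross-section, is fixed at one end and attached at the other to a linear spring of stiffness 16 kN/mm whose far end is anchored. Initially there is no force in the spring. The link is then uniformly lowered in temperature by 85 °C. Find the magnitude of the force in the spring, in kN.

The unrestrained thermal change is αΔT L = 23.2×10⁻⁶ × 85 × 825 = 1.627 mm.
Let P be the tensile force in the spring. The link extends elastically by PL/(AE) and the spring stretches by P/k; together these equal δ_free.
So P = δ_free / [L/(AE) + 1/k] = 1.627 / [ 825/(1750×73×10³) + 1/(16×10³) ].
P = 1.627 / 6.896×10⁻⁵ = 23590 N.

P ≈ 23.6 kN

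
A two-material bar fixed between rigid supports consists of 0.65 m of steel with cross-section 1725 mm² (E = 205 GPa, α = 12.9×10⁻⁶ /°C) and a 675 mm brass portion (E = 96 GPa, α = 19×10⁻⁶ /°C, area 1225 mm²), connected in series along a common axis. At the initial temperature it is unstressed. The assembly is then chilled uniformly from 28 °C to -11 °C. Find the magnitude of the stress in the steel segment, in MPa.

σ ≈ 63.3 MPa (tensile)

If the supports were absent, the total length change would be Σ αᵢΔT Lᵢ = 12.9×10⁻⁶×39×650 + 19×10⁻⁶×39×675 = 0.8272 mm.
The rigid supports impose zero overall length change; the single axial force P common to all segments must satisfy P Σ Lᵢ/(AᵢEᵢ) = δ_free.
Σ Lᵢ/(AᵢEᵢ) = 650/(1725×205×10³) + 675/(1225×96×10³) = 7.578×10⁻⁶ mm/N.
So P = 0.8272 / 7.578×10⁻⁶ = 109.2 kN, tensile.
σ_{steel} = P / A = 109200 / 1725 = 63.28 MPa.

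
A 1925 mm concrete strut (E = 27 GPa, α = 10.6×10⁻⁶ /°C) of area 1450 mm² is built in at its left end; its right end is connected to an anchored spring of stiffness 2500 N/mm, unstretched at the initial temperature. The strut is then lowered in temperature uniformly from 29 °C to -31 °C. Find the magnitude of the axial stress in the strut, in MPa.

Free thermal contraction: δ_free = αΔT L = 10.6×10⁻⁶ × 60 × 1925 = 1.224 mm.
Let P be the tensile force in the spring. The strut extends elastically by PL/(AE) and the spring stretches by P/k; together these equal δ_free.
P [ L/(AE) + 1/k ] = δ_free → P [ 1925/(1450×27×10³) + 1/(2500) ] = 1.224.
P = 1.224 / 0.0004492 = 2726 N.
σ = P/A = 2726/1450 = 1.88 MPa.

σ ≈ 1.88 MPa (tensile)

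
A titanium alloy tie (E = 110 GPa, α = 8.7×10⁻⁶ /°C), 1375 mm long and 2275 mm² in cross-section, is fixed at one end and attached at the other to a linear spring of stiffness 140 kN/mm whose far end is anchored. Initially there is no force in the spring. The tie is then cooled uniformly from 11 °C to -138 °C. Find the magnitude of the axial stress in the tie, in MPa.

The unrestrained thermal change is αΔT L = 8.7×10⁻⁶ × 149 × 1375 = 1.782 mm.
With a force P in the spring, the elastic change of the tie is PL/(AE) and that of the spring is P/k; compatibility requires their sum to equal δ_free.
P [ L/(AE) + 1/k ] = δ_free → P [ 1375/(2275×110×10³) + 1/(140×10³) ] = 1.782.
P = 1.782 / 1.264×10⁻⁵ = 141000 N.
σ = P/A = 141000/2275 = 62 MPa.

σ ≈ 62 MPa (tensile)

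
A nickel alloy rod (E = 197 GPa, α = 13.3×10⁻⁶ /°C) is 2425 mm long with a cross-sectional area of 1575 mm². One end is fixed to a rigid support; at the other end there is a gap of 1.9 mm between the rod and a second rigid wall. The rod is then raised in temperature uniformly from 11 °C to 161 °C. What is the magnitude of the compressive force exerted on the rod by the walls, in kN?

P ≈ 376 kN

Free thermal elongation = αΔT L = 13.3×10⁻⁶ × 150 × 2425 = 4.838 mm.
The gap closes (δ_free > 1.9 mm) and the wall then resists a further 4.838 − 1.9 = 2.938 mm of expansion.
That suppressed elongation corresponds to σ = E·Δ/L = 197×10³ × 2.938/2425 = 238.7 MPa.
P = σA = 238.7 × 1575 = 375.9 kN.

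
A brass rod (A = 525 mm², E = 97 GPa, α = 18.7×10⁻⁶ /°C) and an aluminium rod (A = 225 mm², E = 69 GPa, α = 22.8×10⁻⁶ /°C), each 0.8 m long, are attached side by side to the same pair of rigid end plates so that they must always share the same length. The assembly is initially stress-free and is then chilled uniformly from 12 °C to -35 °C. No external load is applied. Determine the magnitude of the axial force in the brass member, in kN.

P ≈ 2.29 kN (compressive in the brass)

Both members must finish at the same length. With the larger α, the aluminium tends to over-contract; the plates restrain it, putting the aluminium in tension and the brass in compression. With no external load the two internal forces are equal and opposite, magnitude P.
Equating the net (thermal + elastic) strains gives |α₁ − α₂|·ΔT = P·[1/(A₁E₁) + 1/(A₂E₂)].
|α₁ − α₂|·ΔT = 4.1×10⁻⁶ × 47 = 0.0001927.
1/(A₁E₁) + 1/(A₂E₂) = 1/(525×97×10³) + 1/(225×69×10³) = 8.405×10⁻⁸ N⁻¹.
So P = 0.0001927 / 8.405×10⁻⁸ = 2.293 kN.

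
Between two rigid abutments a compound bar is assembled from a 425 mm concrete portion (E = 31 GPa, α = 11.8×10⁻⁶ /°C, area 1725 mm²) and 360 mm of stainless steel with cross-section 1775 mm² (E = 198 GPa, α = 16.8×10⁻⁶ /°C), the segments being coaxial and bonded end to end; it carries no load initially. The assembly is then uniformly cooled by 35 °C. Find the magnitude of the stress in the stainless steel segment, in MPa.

σ ≈ 24.3 MPa (tensile)

With the walls removed the bar would change length by δ_free = Σ αᵢΔT Lᵢ = 11.8×10⁻⁶×35×425 + 16.8×10⁻⁶×35×360 = 0.3872 mm.
The walls prevent any net length change, so an axial force P (same in every segment) develops. Compatibility: P · Σ Lᵢ/(AᵢEᵢ) = δ_free.
The series flexibility is Σ Lᵢ/(AᵢEᵢ) = 425/(1725×31×10³) + 360/(1775×198×10³) = 8.972×10⁻⁶ mm/N.
P = 0.3872 / 8.972×10⁻⁶ = 43160 N = 43.16 kN, tensile.
σ_{stainless steel} = P / A = 43160 / 1775 = 24.31 MPa.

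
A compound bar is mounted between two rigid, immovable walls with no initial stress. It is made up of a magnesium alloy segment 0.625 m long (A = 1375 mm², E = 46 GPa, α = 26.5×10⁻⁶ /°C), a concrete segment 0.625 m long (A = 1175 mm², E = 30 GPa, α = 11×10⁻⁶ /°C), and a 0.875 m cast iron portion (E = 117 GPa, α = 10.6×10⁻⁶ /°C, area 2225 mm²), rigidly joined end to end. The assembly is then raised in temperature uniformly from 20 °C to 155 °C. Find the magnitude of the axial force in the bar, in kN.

P ≈ 143 kN (compressive)

Free thermal expansion of the whole bar: Σ αᵢΔT Lᵢ = 26.5×10⁻⁶×135×625 + 11×10⁻⁶×135×625 + 10.6×10⁻⁶×135×875 = 4.416 mm.
The rigid supports impose zero overall length change; the single axial force P common to all segments must satisfy P Σ Lᵢ/(AᵢEᵢ) = δ_free.
The series flexibility is Σ Lᵢ/(AᵢEᵢ) = 625/(1375×46×10³) + 625/(1175×30×10³) + 875/(2225×117×10³) = 3.097×10⁻⁵ mm/N.
P = 4.416 / 3.097×10⁻⁵ = 142600 N = 142.6 kN, compressive.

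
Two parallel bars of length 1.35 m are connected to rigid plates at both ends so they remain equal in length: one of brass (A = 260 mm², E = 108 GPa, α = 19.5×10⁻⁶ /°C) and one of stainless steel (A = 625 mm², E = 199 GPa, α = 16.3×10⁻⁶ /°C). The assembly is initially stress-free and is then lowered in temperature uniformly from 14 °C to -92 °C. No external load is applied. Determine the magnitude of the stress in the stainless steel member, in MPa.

Equilibrium of a rigid end plate with no external load gives equal and opposite internal forces ±P in the two members. Since α_{brass} > α_{stainless steel}, cooling drives the brass into tension and the stainless steel into compression.
Compatibility of the two members (thermal + elastic change equal): (α₁ − α₂)ΔT = P·[1/(A₁E₁) + 1/(A₂E₂)].
|α₁ − α₂|·ΔT = 3.2×10⁻⁶ × 106 = 0.0003392.
1/(A₁E₁) + 1/(A₂E₂) = 1/(260×108×10³) + 1/(625×199×10³) = 4.365×10⁻⁸ N⁻¹.
P = 0.0003392 / 4.365×10⁻⁸ = 7770 N = 7.77 kN.
σ_{stainless steel} = P/A₂ = 7770/625 = 12.43 MPa, compressive.

σ ≈ 12.4 MPa (compressive)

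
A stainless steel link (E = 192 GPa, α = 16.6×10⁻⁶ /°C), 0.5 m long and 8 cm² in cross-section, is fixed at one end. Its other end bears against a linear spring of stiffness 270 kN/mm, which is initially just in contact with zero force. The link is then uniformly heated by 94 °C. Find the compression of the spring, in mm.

If the spring were absent the link would lengthen by αΔT L = 16.6×10⁻⁶ × 94 × 500 = 0.7802 mm.
With a force P in the spring, the elastic change of the link is PL/(AE) and that of the spring is P/k; compatibility requires their sum to equal δ_free.
So P = δ_free / [L/(AE) + 1/k] = 0.7802 / [ 500/(800×192×10³) + 1/(270×10³) ].
P = 0.7802 / 6.959×10⁻⁶ = 112100 N.
Spring compression = P/k = 112100/(270×10³) = 0.4152 mm.

δ ≈ 0.415 mm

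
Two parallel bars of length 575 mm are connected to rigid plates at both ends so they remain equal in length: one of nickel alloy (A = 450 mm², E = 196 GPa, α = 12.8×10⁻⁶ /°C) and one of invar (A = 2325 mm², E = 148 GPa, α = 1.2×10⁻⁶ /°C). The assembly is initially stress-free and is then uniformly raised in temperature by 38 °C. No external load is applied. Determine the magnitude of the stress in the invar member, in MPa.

σ ≈ 13.3 MPa (tensile)

Equilibrium of a rigid end plate with no external load gives equal and opposite internal forces ±P in the two members. Since α_{nickel alloy} > α_{invar}, heating drives the nickel alloy into compression and the invar into tension.
Setting the final lengths equal and cancelling L: (α₁ − α₂)ΔT = P/(A₁E₁) + P/(A₂E₂).
|α₁ − α₂|·ΔT = 11.6×10⁻⁶ × 38 = 0.0004408.
1/(A₁E₁) + 1/(A₂E₂) = 1/(450×196×10³) + 1/(2325×148×10³) = 1.424×10⁻⁸ N⁻¹.
P = 0.0004408 / 1.424×10⁻⁸ = 30950 N = 30.95 kN.
σ_{invar} = P/A₂ = 30950/2325 = 13.31 MPa, tensile.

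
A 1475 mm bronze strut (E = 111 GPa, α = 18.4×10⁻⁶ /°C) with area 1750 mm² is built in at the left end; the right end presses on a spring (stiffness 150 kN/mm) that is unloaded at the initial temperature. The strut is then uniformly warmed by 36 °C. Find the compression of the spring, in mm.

Free thermal expansion: δ_free = αΔT L = 18.4×10⁻⁶ × 36 × 1475 = 0.977 mm.
Let P be the compressive force at the spring. The strut shortens elastically by PL/(AE) and the spring compresses by P/k; together these equal δ_free.
So P = δ_free / [L/(AE) + 1/k] = 0.977 / [ 1475/(1750×111×10³) + 1/(150×10³) ].
P = 0.977 / 1.426×10⁻⁵ = 68520 N.
Spring compression = P/k = 68520/(150×10³) = 0.4568 mm.

δ ≈ 0.457 mm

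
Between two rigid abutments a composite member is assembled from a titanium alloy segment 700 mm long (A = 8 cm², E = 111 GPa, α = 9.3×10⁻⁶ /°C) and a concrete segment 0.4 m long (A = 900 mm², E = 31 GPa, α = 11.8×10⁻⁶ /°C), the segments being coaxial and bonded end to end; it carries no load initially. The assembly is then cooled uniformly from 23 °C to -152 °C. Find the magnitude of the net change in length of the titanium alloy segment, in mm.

|ΔL| ≈ 0.442 mm

With the walls removed the bar would change length by δ_free = Σ αᵢΔT Lᵢ = 9.3×10⁻⁶×175×700 + 11.8×10⁻⁶×175×400 = 1.965 mm.
The rigid supports impose zero overall length change; the single axial force P common to all segments must satisfy P Σ Lᵢ/(AᵢEᵢ) = δ_free.
Σ Lᵢ/(AᵢEᵢ) = 700/(800×111×10³) + 400/(900×31×10³) = 2.222×10⁻⁵ mm/N.
Hence P = δ_free / Σ(L/AE) = 1.965/2.222×10⁻⁵ = 88.45 kN (tensile).
For the titanium alloy segment, free thermal change = 9.3×10⁻⁶×175×700 = 1.139 mm and elastic change from P = 88450×700/(800×111×10³) = 0.6972 mm; these oppose, so the net change is 0.442 mm (segment shortens).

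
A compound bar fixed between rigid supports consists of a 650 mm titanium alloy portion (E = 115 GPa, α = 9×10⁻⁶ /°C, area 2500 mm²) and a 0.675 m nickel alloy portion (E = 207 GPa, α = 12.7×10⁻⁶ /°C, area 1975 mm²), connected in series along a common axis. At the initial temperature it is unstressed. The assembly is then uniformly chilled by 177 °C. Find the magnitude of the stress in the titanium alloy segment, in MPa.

σ ≈ 261 MPa (tensile)

With the walls removed the bar would change length by δ_free = Σ αᵢΔT Lᵢ = 9×10⁻⁶×177×650 + 12.7×10⁻⁶×177×675 = 2.553 mm.
Since the ends are fixed, an axial force P builds up, equal in every segment, with P · Σ Lᵢ/(AᵢEᵢ) = δ_free.
The series flexibility is Σ Lᵢ/(AᵢEᵢ) = 650/(2500×115×10³) + 675/(1975×207×10³) = 3.912×10⁻⁶ mm/N.
So P = 2.553 / 3.912×10⁻⁶ = 652.6 kN, tensile.
σ_{titanium alloy} = P / A = 652600 / 2500 = 261 MPa.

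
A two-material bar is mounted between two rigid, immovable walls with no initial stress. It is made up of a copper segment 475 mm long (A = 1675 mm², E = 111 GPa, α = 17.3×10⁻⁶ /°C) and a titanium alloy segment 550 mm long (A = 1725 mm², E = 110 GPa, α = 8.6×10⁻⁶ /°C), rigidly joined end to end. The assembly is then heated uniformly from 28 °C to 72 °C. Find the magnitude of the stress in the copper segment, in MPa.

Free thermal expansion of the whole bar: Σ αᵢΔT Lᵢ = 17.3×10⁻⁶×44×475 + 8.6×10⁻⁶×44×550 = 0.5697 mm.
Since the ends are fixed, an axial force P builds up, equal in every segment, with P · Σ Lᵢ/(AᵢEᵢ) = δ_free.
The series flexibility is Σ Lᵢ/(AᵢEᵢ) = 475/(1675×111×10³) + 550/(1725×110×10³) = 5.453×10⁻⁶ mm/N.
Hence P = δ_free / Σ(L/AE) = 0.5697/5.453×10⁻⁶ = 104.5 kN (compressive).
σ_{copper} = P / A = 104500 / 1675 = 62.37 MPa.

σ ≈ 62.4 MPa (compressive)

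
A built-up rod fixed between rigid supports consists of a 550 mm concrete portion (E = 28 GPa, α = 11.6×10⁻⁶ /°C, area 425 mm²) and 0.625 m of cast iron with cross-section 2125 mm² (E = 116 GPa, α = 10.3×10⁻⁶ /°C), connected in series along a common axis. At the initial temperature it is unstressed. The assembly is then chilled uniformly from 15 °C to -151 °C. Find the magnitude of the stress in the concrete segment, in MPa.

σ ≈ 103 MPa (tensile)

If the supports were absent, the total length change would be Σ αᵢΔT Lᵢ = 11.6×10⁻⁶×166×550 + 10.3×10⁻⁶×166×625 = 2.128 mm.
Since the ends are fixed, an axial force P builds up, equal in every segment, with P · Σ Lᵢ/(AᵢEᵢ) = δ_free.
Σ Lᵢ/(AᵢEᵢ) = 550/(425×28×10³) + 625/(2125×116×10³) = 4.875×10⁻⁵ mm/N.
Hence P = δ_free / Σ(L/AE) = 2.128/4.875×10⁻⁵ = 43.64 kN (tensile).
σ_{concrete} = P / A = 43640 / 425 = 102.7 MPa.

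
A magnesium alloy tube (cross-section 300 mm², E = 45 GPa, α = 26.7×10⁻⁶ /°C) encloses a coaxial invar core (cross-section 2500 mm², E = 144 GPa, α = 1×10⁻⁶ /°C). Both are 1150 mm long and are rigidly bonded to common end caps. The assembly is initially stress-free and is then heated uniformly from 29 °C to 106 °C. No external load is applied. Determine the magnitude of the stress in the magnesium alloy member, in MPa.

σ ≈ 85.8 MPa (compressive)

Equilibrium of a rigid end plate with no external load gives equal and opposite internal forces ±P in the two members. Since α_{magnesium alloy} > α_{invar}, heating drives the magnesium alloy into compression and the invar into tension.
Setting the final lengths equal and cancelling L: (α₁ − α₂)ΔT = P/(A₁E₁) + P/(A₂E₂).
|α₁ − α₂|·ΔT = 25.7×10⁻⁶ × 77 = 0.001979.
1/(A₁E₁) + 1/(A₂E₂) = 1/(300×45×10³) + 1/(2500×144×10³) = 7.685×10⁻⁸ N⁻¹.
So P = 0.001979 / 7.685×10⁻⁸ = 25.75 kN.
σ_{magnesium alloy} = P/A₁ = 25750/300 = 85.83 MPa, compressive.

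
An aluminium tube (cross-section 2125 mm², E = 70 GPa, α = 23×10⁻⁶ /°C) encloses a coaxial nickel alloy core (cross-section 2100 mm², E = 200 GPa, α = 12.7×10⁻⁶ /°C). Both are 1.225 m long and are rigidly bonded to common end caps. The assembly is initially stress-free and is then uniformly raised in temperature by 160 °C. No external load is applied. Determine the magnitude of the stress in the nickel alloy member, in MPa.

σ ≈ 86.2 MPa (tensile)

Both members must finish at the same length. With the larger α, the aluminium tends to over-expand; the plates restrain it, putting the aluminium in compression and the nickel alloy in tension. With no external load the two internal forces are equal and opposite, magnitude P.
Compatibility of the two members (thermal + elastic change equal): (α₁ − α₂)ΔT = P·[1/(A₁E₁) + 1/(A₂E₂)].
|α₁ − α₂|·ΔT = 10.3×10⁻⁶ × 160 = 0.001648.
1/(A₁E₁) + 1/(A₂E₂) = 1/(2125×70×10³) + 1/(2100×200×10³) = 9.104×10⁻⁹ N⁻¹.
P = 0.001648 / 9.104×10⁻⁹ = 181000 N = 181 kN.
σ_{nickel alloy} = P/A₂ = 181000/2100 = 86.2 MPa, tensile.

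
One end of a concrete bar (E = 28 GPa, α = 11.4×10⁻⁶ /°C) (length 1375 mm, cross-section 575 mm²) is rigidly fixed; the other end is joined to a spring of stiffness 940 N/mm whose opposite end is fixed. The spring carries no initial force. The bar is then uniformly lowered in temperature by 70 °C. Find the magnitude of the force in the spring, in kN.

P ≈ 0.955 kN

The unrestrained thermal change is αΔT L = 11.4×10⁻⁶ × 70 × 1375 = 1.097 mm.
Let P be the tensile force in the spring. The bar extends elastically by PL/(AE) and the spring stretches by P/k; together these equal δ_free.
So P = δ_free / [L/(AE) + 1/k] = 1.097 / [ 1375/(575×28×10³) + 1/(940) ].
P = 1.097 / 0.001149 = 954.8 N.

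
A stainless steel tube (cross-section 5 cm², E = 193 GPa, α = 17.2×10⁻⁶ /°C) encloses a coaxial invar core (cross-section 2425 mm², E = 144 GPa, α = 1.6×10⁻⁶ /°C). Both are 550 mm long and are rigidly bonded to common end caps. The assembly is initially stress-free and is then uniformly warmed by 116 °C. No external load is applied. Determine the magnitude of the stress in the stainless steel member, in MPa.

σ ≈ 274 MPa (compressive)

Equilibrium of a rigid end plate with no external load gives equal and opposite internal forces ±P in the two members. Since α_{stainless steel} > α_{invar}, heating drives the stainless steel into compression and the invar into tension.
Equating the net (thermal + elastic) strains gives |α₁ − α₂|·ΔT = P·[1/(A₁E₁) + 1/(A₂E₂)].
|α₁ − α₂|·ΔT = 15.6×10⁻⁶ × 116 = 0.00181.
1/(A₁E₁) + 1/(A₂E₂) = 1/(500×193×10³) + 1/(2425×144×10³) = 1.323×10⁻⁸ N⁻¹.
P = 0.00181 / 1.323×10⁻⁸ = 136800 N = 136.8 kN.
σ_{stainless steel} = P/A₁ = 136800/500 = 273.6 MPa, compressive.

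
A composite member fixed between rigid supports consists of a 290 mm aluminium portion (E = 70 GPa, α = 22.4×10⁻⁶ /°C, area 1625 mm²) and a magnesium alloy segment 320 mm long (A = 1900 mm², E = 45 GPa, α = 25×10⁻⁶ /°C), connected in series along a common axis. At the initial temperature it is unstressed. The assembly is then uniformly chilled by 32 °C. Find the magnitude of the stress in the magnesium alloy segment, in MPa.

Free thermal contraction of the whole bar: Σ αᵢΔT Lᵢ = 22.4×10⁻⁶×32×290 + 25×10⁻⁶×32×320 = 0.4639 mm.
The rigid supports impose zero overall length change; the single axial force P common to all segments must satisfy P Σ Lᵢ/(AᵢEᵢ) = δ_free.
The series flexibility is Σ Lᵢ/(AᵢEᵢ) = 290/(1625×70×10³) + 320/(1900×45×10³) = 6.292×10⁻⁶ mm/N.
So P = 0.4639 / 6.292×10⁻⁶ = 73.72 kN, tensile.
σ_{magnesium alloy} = P / A = 73720 / 1900 = 38.8 MPa.

σ ≈ 38.8 MPa (tensile)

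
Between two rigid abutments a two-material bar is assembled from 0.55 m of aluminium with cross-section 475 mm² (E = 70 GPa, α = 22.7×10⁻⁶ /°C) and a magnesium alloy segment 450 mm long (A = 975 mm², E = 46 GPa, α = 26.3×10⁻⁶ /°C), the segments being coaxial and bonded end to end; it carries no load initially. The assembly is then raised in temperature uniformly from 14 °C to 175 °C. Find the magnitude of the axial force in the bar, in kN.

Free thermal expansion of the whole bar: Σ αᵢΔT Lᵢ = 22.7×10⁻⁶×161×550 + 26.3×10⁻⁶×161×450 = 3.916 mm.
The rigid supports impose zero overall length change; the single axial force P common to all segments must satisfy P Σ Lᵢ/(AᵢEᵢ) = δ_free.
Σ Lᵢ/(AᵢEᵢ) = 550/(475×70×10³) + 450/(975×46×10³) = 2.657×10⁻⁵ mm/N.
P = 3.916 / 2.657×10⁻⁵ = 147300 N = 147.3 kN, compressive.

P ≈ 147 kN (compressive)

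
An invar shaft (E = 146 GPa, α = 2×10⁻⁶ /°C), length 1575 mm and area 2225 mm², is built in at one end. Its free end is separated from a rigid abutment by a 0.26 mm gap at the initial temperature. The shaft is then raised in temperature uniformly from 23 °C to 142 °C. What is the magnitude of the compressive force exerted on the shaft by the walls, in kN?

Free thermal elongation = αΔT L = 2×10⁻⁶ × 119 × 1575 = 0.3748 mm.
This exceeds the 0.26 mm gap, so the wall pushes back. The portion of expansion that must be recovered elastically is δ_free − gap = 0.3748 − 0.26 = 0.1148 mm.
Compatibility: PL/(AE) = 0.1148 mm, so σ = P/A = E × (0.1148/1575) = 10.65 MPa.
P = σA = 10.65 × 2225 = 23.69 kN.

P ≈ 23.7 kN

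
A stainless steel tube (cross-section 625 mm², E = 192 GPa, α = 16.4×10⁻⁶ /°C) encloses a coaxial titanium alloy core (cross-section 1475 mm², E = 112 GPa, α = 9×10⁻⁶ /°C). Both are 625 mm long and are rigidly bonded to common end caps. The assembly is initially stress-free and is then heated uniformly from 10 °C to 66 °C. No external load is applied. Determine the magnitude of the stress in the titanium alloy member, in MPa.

Both members must finish at the same length. With the larger α, the stainless steel tends to over-expand; the plates restrain it, putting the stainless steel in compression and the titanium alloy in tension. With no external load the two internal forces are equal and opposite, magnitude P.
Compatibility of the two members (thermal + elastic change equal): (α₁ − α₂)ΔT = P·[1/(A₁E₁) + 1/(A₂E₂)].
|α₁ − α₂|·ΔT = 7.4×10⁻⁶ × 56 = 0.0004144.
1/(A₁E₁) + 1/(A₂E₂) = 1/(625×192×10³) + 1/(1475×112×10³) = 1.439×10⁻⁸ N⁻¹.
P = 0.0004144 / 1.439×10⁻⁸ = 28800 N = 28.8 kN.
σ_{titanium alloy} = P/A₂ = 28800/1475 = 19.53 MPa, tensile.

σ ≈ 19.5 MPa (tensile)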